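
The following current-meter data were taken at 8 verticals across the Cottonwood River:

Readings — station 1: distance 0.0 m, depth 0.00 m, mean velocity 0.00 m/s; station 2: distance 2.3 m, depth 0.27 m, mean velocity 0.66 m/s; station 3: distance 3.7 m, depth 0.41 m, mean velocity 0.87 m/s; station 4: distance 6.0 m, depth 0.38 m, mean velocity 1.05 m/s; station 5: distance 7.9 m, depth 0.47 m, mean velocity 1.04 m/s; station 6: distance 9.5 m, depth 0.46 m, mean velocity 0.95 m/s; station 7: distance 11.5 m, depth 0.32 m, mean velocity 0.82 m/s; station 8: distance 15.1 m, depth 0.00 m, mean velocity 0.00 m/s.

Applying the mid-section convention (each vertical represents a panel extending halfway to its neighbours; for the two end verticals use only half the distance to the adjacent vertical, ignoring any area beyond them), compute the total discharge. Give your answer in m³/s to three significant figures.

w_2 = (3.7 − 0.0)/2 = 1.85 m; q_2 = 0.66 × 0.27 × 1.85 = 0.3297 m³/s
w_3 = (6.0 − 2.3)/2 = 1.85 m; q_3 = 0.87 × 0.41 × 1.85 = 0.6599 m³/s
w_4 = (7.9 − 3.7)/2 = 2.1 m; q_4 = 1.05 × 0.38 × 2.1 = 0.8379 m³/s
w_5 = (9.5 − 6.0)/2 = 1.75 m; q_5 = 1.04 × 0.47 × 1.75 = 0.8554 m³/s
w_6 = (11.5 − 7.9)/2 = 1.8 m; q_6 = 0.95 × 0.46 × 1.8 = 0.7866 m³/s
w_7 = (15.1 − 9.5)/2 = 2.8 m; q_7 = 0.82 × 0.32 × 2.8 = 0.7347 m³/s
Stations 1, 8 contribute zero (depth or velocity is 0).
Q = Σ qᵢ = 4.204 m³/s

4.20 m³/s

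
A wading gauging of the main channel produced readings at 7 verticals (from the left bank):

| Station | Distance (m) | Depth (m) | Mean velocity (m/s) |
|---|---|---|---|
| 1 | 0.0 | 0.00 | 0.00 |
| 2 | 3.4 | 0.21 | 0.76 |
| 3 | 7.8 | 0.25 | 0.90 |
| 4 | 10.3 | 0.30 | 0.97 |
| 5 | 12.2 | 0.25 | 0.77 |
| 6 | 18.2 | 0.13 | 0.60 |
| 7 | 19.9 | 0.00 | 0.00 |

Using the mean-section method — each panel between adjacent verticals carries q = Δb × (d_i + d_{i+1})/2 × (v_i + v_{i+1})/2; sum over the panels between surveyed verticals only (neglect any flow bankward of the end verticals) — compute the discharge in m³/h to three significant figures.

Panel 1-2: Δb = 3.4 m, d̄ = (0.00+0.21)/2 = 0.105, v̄ = (0.00+0.76)/2 = 0.38 → q = 3.4×0.105×0.38 = 0.1357 m³/s
Panel 2-3: Δb = 4.4 m, d̄ = (0.21+0.25)/2 = 0.23, v̄ = (0.76+0.90)/2 = 0.83 → q = 4.4×0.23×0.83 = 0.8400 m³/s
Panel 3-4: Δb = 2.5 m, d̄ = (0.25+0.30)/2 = 0.275, v̄ = (0.90+0.97)/2 = 0.935 → q = 2.5×0.275×0.935 = 0.6428 m³/s
Panel 4-5: Δb = 1.9 m, d̄ = (0.30+0.25)/2 = 0.275, v̄ = (0.97+0.77)/2 = 0.87 → q = 1.9×0.275×0.87 = 0.4546 m³/s
Panel 5-6: Δb = 6 m, d̄ = (0.25+0.13)/2 = 0.19, v̄ = (0.77+0.60)/2 = 0.685 → q = 6×0.19×0.685 = 0.7809 m³/s
Panel 6-7: Δb = 1.7 m, d̄ = (0.13+0.00)/2 = 0.065, v̄ = (0.60+0.00)/2 = 0.3 → q = 1.7×0.065×0.3 = 0.03315 m³/s
Q = Σ q = 2.887 m³/s
= 2.887 × 3600 = 10390 m³/h

10400 m³/h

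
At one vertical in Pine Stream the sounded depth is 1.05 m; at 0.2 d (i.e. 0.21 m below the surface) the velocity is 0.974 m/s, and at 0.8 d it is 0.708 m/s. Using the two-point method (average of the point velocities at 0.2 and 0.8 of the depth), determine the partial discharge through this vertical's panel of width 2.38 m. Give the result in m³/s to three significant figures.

v̄ = (0.974 + 0.708) / 2 = 0.8410 m/s
q = v̄ × d × w = 0.8410 × 1.05 × 2.38 = 2.102 m³/s

2.10 m³/s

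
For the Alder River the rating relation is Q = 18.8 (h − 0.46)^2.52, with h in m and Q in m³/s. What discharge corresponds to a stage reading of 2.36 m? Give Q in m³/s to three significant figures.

Q = 18.8 × (2.36 − 0.46)^2.52 = 18.8 × 1.9^2.52 = 94.76 m³/s

94.8 m³/s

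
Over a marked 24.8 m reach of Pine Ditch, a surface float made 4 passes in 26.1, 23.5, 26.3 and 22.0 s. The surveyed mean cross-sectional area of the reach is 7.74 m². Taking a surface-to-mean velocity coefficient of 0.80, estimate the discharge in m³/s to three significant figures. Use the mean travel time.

6.27 m³/s

t̄ = (26.1 + 23.5 + 26.3 + 22.0) / 4 = 24.475 s
v_surface = L / t̄ = 24.8 / 24.475 = 1.013 m/s
v_mean = 0.80 × 1.013 = 0.8106 m/s
Q = A × v_mean = 7.74 × 0.8106 = 6.274 m³/s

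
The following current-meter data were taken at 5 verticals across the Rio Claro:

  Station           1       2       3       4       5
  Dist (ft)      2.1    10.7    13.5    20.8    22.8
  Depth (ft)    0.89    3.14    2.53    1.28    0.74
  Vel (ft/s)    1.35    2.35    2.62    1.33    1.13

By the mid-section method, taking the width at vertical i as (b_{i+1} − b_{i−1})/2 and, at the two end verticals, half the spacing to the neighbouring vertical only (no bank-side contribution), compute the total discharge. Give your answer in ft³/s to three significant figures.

w_1 = (10.7 − 2.1)/2 = 4.3 ft; q_1 = 1.35 × 0.89 × 4.3 = 5.166 ft³/s
w_2 = (13.5 − 2.1)/2 = 5.7 ft; q_2 = 2.35 × 3.14 × 5.7 = 42.06 ft³/s
w_3 = (20.8 − 10.7)/2 = 5.05 ft; q_3 = 2.62 × 2.53 × 5.05 = 33.47 ft³/s
w_4 = (22.8 − 13.5)/2 = 4.65 ft; q_4 = 1.33 × 1.28 × 4.65 = 7.916 ft³/s
w_5 = (22.8 − 20.8)/2 = 1 ft; q_5 = 1.13 × 0.74 × 1 = 0.8362 ft³/s
Q = Σ qᵢ = 89.45 ft³/s

89.5 ft³/s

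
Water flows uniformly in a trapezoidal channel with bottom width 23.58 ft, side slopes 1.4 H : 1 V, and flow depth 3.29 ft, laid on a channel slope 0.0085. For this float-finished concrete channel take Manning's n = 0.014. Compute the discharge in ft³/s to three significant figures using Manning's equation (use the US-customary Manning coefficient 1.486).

A = (b + z·y)·y = (23.58 + 1.4×3.29)×3.29 = 92.73 ft²
P = b + 2y√(1+z²) = 23.58 + 2×3.29×√(1+1.4²) = 34.90 ft
R = A/P = 92.73/34.90 = 2.657 ft
Q = (1.486/n)·A·R^(2/3)·S^(1/2) = (1.486/0.014) × 92.73 × 2.657^(2/3) × 0.0085^(1/2) = 1741 ft³/s

1740 ft³/s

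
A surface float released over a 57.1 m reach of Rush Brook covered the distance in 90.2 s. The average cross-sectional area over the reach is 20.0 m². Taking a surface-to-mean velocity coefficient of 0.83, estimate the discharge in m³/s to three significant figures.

v_surface = L / t̄ = 57.1 / 90.2 = 0.6330 m/s
v_mean = 0.83 × 0.6330 = 0.5254 m/s
Q = A × v_mean = 20.0 × 0.5254 = 10.51 m³/s

10.5 m³/s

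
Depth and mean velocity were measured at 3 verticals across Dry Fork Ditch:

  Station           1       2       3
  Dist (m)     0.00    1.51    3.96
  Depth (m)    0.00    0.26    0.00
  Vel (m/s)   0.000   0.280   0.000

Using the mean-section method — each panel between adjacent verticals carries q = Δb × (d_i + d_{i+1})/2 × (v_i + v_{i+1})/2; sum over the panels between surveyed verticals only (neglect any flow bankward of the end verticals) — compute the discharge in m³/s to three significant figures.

0.0721 m³/s

Panel 1-2: Δb = 1.51 m, d̄ = (0.00+0.26)/2 = 0.13, v̄ = (0.000+0.280)/2 = 0.14 → q = 1.51×0.13×0.14 = 0.02748 m³/s
Panel 2-3: Δb = 2.45 m, d̄ = (0.26+0.00)/2 = 0.13, v̄ = (0.280+0.000)/2 = 0.14 → q = 2.45×0.13×0.14 = 0.04459 m³/s
Q = Σ q = 0.07207 m³/s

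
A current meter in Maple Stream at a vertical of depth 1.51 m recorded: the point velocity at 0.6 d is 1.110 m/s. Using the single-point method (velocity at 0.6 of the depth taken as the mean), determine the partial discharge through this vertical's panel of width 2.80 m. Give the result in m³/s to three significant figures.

v̄ = v₀.₆ = 1.110 m/s
q = v̄ × d × w = 1.110 × 1.51 × 2.80 = 4.693 m³/s

4.69 m³/s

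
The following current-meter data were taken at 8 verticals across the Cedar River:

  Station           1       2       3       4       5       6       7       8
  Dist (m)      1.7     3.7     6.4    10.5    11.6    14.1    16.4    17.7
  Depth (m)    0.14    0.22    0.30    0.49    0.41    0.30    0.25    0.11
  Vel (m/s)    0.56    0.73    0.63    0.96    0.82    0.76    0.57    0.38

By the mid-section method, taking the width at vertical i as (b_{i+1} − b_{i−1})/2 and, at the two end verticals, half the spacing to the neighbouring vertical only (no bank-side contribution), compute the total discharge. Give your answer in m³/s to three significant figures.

w_1 = (3.7 − 1.7)/2 = 1 m; q_1 = 0.56 × 0.14 × 1 = 0.07840 m³/s
w_2 = (6.4 − 1.7)/2 = 2.35 m; q_2 = 0.73 × 0.22 × 2.35 = 0.3774 m³/s
w_3 = (10.5 − 3.7)/2 = 3.4 m; q_3 = 0.63 × 0.30 × 3.4 = 0.6426 m³/s
w_4 = (11.6 − 6.4)/2 = 2.6 m; q_4 = 0.96 × 0.49 × 2.6 = 1.223 m³/s
w_5 = (14.1 − 10.5)/2 = 1.8 m; q_5 = 0.82 × 0.41 × 1.8 = 0.6052 m³/s
w_6 = (16.4 − 11.6)/2 = 2.4 m; q_6 = 0.76 × 0.30 × 2.4 = 0.5472 m³/s
w_7 = (17.7 − 14.1)/2 = 1.8 m; q_7 = 0.57 × 0.25 × 1.8 = 0.2565 m³/s
w_8 = (17.7 − 16.4)/2 = 0.65 m; q_8 = 0.38 × 0.11 × 0.65 = 0.02717 m³/s
Q = Σ qᵢ = 3.757 m³/s

3.76 m³/s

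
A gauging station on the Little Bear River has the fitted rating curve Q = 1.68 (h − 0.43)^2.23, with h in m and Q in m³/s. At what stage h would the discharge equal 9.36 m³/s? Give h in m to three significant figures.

2.59 m

h − h₀ = (Q/C)^(1/b) = (9.36/1.68)^(1/2.23) = 2.160 m
h = 0.43 + 2.160 = 2.590 m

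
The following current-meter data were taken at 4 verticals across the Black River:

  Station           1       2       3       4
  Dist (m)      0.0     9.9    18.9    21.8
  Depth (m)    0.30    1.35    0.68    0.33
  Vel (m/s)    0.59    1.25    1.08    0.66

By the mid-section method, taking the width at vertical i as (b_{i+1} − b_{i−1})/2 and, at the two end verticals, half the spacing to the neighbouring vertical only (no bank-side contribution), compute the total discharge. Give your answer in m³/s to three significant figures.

w_1 = (9.9 − 0.0)/2 = 4.95 m; q_1 = 0.59 × 0.30 × 4.95 = 0.8762 m³/s
w_2 = (18.9 − 0.0)/2 = 9.45 m; q_2 = 1.25 × 1.35 × 9.45 = 15.95 m³/s
w_3 = (21.8 − 9.9)/2 = 5.95 m; q_3 = 1.08 × 0.68 × 5.95 = 4.370 m³/s
w_4 = (21.8 − 18.9)/2 = 1.45 m; q_4 = 0.66 × 0.33 × 1.45 = 0.3158 m³/s
Q = Σ qᵢ = 21.51 m³/s

21.5 m³/s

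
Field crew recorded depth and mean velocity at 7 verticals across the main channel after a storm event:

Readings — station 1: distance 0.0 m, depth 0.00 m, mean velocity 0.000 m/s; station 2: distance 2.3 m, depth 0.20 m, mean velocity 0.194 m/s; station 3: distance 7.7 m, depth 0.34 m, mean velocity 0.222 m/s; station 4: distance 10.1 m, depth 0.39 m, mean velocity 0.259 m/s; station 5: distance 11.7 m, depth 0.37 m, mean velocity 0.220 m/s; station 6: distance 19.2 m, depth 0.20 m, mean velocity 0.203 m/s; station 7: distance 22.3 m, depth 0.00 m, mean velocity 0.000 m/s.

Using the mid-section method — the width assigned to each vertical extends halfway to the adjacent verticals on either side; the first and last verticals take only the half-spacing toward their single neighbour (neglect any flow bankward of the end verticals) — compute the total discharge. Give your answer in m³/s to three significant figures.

1.23 m³/s

w_2 = (7.7 − 0.0)/2 = 3.85 m; q_2 = 0.194 × 0.20 × 3.85 = 0.1494 m³/s
w_3 = (10.1 − 2.3)/2 = 3.9 m; q_3 = 0.222 × 0.34 × 3.9 = 0.2944 m³/s
w_4 = (11.7 − 7.7)/2 = 2 m; q_4 = 0.259 × 0.39 × 2 = 0.2020 m³/s
w_5 = (19.2 − 10.1)/2 = 4.55 m; q_5 = 0.220 × 0.37 × 4.55 = 0.3704 m³/s
w_6 = (22.3 − 11.7)/2 = 5.3 m; q_6 = 0.203 × 0.20 × 5.3 = 0.2152 m³/s
Stations 1, 7 contribute zero (depth or velocity is 0).
Q = Σ qᵢ = 1.231 m³/s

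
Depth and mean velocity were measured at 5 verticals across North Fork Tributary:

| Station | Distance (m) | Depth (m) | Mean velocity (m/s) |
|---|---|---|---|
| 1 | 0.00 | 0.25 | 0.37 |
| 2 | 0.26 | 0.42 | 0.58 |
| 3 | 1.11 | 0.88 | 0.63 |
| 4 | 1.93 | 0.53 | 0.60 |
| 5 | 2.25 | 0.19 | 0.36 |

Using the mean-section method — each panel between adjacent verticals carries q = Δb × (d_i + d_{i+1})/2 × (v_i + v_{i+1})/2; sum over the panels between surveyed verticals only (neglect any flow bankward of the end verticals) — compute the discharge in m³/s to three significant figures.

Panel 1-2: Δb = 0.26 m, d̄ = (0.25+0.42)/2 = 0.335, v̄ = (0.37+0.58)/2 = 0.475 → q = 0.26×0.335×0.475 = 0.04137 m³/s
Panel 2-3: Δb = 0.85 m, d̄ = (0.42+0.88)/2 = 0.65, v̄ = (0.58+0.63)/2 = 0.605 → q = 0.85×0.65×0.605 = 0.3343 m³/s
Panel 3-4: Δb = 0.82 m, d̄ = (0.88+0.53)/2 = 0.705, v̄ = (0.63+0.60)/2 = 0.615 → q = 0.82×0.705×0.615 = 0.3555 m³/s
Panel 4-5: Δb = 0.32 m, d̄ = (0.53+0.19)/2 = 0.36, v̄ = (0.60+0.36)/2 = 0.48 → q = 0.32×0.36×0.48 = 0.05530 m³/s
Q = Σ q = 0.7865 m³/s

0.786 m³/s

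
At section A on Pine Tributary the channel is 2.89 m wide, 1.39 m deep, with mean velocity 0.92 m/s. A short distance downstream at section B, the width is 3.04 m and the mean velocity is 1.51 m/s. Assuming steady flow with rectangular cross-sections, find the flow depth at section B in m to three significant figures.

Q = A₁V₁ = (2.89×1.39) × 0.92 = 3.696 m³/s
d₂ = Q/(b₂ V₂) = 3.696/(3.04×1.51) = 0.8051 m

0.805 m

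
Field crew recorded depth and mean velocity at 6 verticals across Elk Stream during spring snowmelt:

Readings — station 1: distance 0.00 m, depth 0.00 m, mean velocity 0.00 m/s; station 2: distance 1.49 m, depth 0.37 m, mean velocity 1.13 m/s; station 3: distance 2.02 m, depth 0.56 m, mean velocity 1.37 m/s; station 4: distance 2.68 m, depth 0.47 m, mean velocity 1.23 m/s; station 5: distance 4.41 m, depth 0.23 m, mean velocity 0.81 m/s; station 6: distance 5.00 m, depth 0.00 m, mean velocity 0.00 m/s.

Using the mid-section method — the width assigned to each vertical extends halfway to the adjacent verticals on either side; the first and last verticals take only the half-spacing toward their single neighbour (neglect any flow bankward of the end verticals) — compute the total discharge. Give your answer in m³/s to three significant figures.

1.79 m³/s

w_2 = (2.02 − 0.00)/2 = 1.01 m; q_2 = 1.13 × 0.37 × 1.01 = 0.4223 m³/s
w_3 = (2.68 − 1.49)/2 = 0.595 m; q_3 = 1.37 × 0.56 × 0.595 = 0.4565 m³/s
w_4 = (4.41 − 2.02)/2 = 1.195 m; q_4 = 1.23 × 0.47 × 1.195 = 0.6908 m³/s
w_5 = (5.00 − 2.68)/2 = 1.16 m; q_5 = 0.81 × 0.23 × 1.16 = 0.2161 m³/s
Stations 1, 6 contribute zero (depth or velocity is 0).
Q = Σ qᵢ = 1.786 m³/s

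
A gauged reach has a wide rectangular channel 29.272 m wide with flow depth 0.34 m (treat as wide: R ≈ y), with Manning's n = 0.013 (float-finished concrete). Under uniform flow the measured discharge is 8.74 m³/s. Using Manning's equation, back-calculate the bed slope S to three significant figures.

A = b·y = 29.272 × 0.34 = 9.952 m²
Wide channel: R ≈ y = 0.34 m
S = (Q·n / (1·A·R^(2/3)))² = (8.74×0.013 / (1×9.952×0.4871))² = 0.0005492

0.000549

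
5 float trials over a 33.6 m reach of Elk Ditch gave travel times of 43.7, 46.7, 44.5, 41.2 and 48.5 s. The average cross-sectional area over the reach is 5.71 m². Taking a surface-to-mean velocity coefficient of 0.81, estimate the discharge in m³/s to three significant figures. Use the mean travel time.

t̄ = (43.7 + 46.7 + 44.5 + 41.2 + 48.5) / 5 = 44.92 s
v_surface = L / t̄ = 33.6 / 44.92 = 0.7480 m/s
v_mean = 0.81 × 0.7480 = 0.6059 m/s
Q = A × v_mean = 5.71 × 0.6059 = 3.460 m³/s

3.46 m³/s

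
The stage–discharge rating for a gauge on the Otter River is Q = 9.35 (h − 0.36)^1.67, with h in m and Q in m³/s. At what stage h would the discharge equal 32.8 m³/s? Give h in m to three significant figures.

h − h₀ = (Q/C)^(1/b) = (32.8/9.35)^(1/1.67) = 2.120 m
h = 0.36 + 2.120 = 2.480 m

2.48 m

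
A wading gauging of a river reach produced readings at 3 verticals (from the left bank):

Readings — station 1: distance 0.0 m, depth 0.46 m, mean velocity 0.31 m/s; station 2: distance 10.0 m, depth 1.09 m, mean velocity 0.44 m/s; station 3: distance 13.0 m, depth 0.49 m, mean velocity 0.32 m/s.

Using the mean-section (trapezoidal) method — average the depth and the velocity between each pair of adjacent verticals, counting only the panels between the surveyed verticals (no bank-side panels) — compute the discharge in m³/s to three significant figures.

3.81 m³/s

Panel 1-2: Δb = 10 m, d̄ = (0.46+1.09)/2 = 0.775, v̄ = (0.31+0.44)/2 = 0.375 → q = 10×0.775×0.375 = 2.906 m³/s
Panel 2-3: Δb = 3 m, d̄ = (1.09+0.49)/2 = 0.79, v̄ = (0.44+0.32)/2 = 0.38 → q = 3×0.79×0.38 = 0.9006 m³/s
Q = Σ q = 3.807 m³/s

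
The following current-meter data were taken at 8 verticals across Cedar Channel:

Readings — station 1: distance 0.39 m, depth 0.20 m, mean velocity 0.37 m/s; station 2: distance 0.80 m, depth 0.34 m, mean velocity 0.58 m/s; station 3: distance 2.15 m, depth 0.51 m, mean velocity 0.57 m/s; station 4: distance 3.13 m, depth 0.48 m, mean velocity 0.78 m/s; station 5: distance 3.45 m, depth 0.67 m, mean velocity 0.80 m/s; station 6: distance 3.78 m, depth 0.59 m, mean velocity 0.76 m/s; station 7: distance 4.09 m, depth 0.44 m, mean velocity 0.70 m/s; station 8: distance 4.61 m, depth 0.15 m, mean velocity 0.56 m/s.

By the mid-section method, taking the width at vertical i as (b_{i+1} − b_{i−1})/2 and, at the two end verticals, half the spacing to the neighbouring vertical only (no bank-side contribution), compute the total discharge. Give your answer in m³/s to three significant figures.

w_1 = (0.80 − 0.39)/2 = 0.205 m; q_1 = 0.37 × 0.20 × 0.205 = 0.01517 m³/s
w_2 = (2.15 − 0.39)/2 = 0.88 m; q_2 = 0.58 × 0.34 × 0.88 = 0.1735 m³/s
w_3 = (3.13 − 0.80)/2 = 1.165 m; q_3 = 0.57 × 0.51 × 1.165 = 0.3387 m³/s
w_4 = (3.45 − 2.15)/2 = 0.65 m; q_4 = 0.78 × 0.48 × 0.65 = 0.2434 m³/s
w_5 = (3.78 − 3.13)/2 = 0.325 m; q_5 = 0.80 × 0.67 × 0.325 = 0.1742 m³/s
w_6 = (4.09 − 3.45)/2 = 0.32 m; q_6 = 0.76 × 0.59 × 0.32 = 0.1435 m³/s
w_7 = (4.61 − 3.78)/2 = 0.415 m; q_7 = 0.70 × 0.44 × 0.415 = 0.1278 m³/s
w_8 = (4.61 − 4.09)/2 = 0.26 m; q_8 = 0.56 × 0.15 × 0.26 = 0.02184 m³/s
Q = Σ qᵢ = 1.238 m³/s

1.24 m³/s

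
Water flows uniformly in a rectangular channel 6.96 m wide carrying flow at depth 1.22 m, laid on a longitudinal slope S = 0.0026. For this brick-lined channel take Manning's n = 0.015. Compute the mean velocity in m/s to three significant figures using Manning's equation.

A = b·y = 6.96 × 1.22 = 8.491 m²
P = b + 2y = 6.96 + 2×1.22 = 9.400 m
R = A/P = 8.491/9.400 = 0.9033 m
Q = (1/n)·A·R^(2/3)·S^(1/2) = (1/0.015) × 8.491 × 0.9033^(2/3) × 0.0026^(1/2) = 26.97 m³/s
V = Q/A = 26.97/8.491 = 3.177 m/s

3.18 m/s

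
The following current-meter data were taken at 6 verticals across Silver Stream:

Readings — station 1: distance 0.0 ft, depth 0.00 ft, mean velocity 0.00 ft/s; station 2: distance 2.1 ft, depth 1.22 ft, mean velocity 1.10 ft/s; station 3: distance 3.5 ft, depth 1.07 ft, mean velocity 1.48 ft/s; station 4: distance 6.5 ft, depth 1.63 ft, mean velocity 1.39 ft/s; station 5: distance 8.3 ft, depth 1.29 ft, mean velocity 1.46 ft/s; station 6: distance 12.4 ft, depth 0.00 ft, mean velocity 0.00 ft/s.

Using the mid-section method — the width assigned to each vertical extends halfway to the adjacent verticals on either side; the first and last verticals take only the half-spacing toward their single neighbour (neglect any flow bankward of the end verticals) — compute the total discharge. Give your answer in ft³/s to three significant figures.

w_2 = (3.5 − 0.0)/2 = 1.75 ft; q_2 = 1.10 × 1.22 × 1.75 = 2.349 ft³/s
w_3 = (6.5 − 2.1)/2 = 2.2 ft; q_3 = 1.48 × 1.07 × 2.2 = 3.484 ft³/s
w_4 = (8.3 − 3.5)/2 = 2.4 ft; q_4 = 1.39 × 1.63 × 2.4 = 5.438 ft³/s
w_5 = (12.4 − 6.5)/2 = 2.95 ft; q_5 = 1.46 × 1.29 × 2.95 = 5.556 ft³/s
Stations 1, 6 contribute zero (depth or velocity is 0).
Q = Σ qᵢ = 16.83 ft³/s

16.8 ft³/s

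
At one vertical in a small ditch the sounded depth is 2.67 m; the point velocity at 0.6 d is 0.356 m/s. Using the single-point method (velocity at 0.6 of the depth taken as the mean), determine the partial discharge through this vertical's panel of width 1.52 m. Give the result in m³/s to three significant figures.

1.44 m³/s

v̄ = v₀.₆ = 0.356 m/s
q = v̄ × d × w = 0.3560 × 2.67 × 1.52 = 1.445 m³/s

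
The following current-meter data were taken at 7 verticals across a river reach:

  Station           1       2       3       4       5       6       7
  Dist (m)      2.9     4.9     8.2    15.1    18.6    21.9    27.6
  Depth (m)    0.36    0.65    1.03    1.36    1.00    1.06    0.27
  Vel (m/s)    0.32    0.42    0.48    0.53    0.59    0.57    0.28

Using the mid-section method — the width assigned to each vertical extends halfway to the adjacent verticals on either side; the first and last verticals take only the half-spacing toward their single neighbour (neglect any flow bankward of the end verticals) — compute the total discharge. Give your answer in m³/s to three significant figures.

w_1 = (4.9 − 2.9)/2 = 1 m; q_1 = 0.32 × 0.36 × 1 = 0.1152 m³/s
w_2 = (8.2 − 2.9)/2 = 2.65 m; q_2 = 0.42 × 0.65 × 2.65 = 0.7235 m³/s
w_3 = (15.1 − 4.9)/2 = 5.1 m; q_3 = 0.48 × 1.03 × 5.1 = 2.521 m³/s
w_4 = (18.6 − 8.2)/2 = 5.2 m; q_4 = 0.53 × 1.36 × 5.2 = 3.748 m³/s
w_5 = (21.9 − 15.1)/2 = 3.4 m; q_5 = 0.59 × 1.00 × 3.4 = 2.006 m³/s
w_6 = (27.6 − 18.6)/2 = 4.5 m; q_6 = 0.57 × 1.06 × 4.5 = 2.719 m³/s
w_7 = (27.6 − 21.9)/2 = 2.85 m; q_7 = 0.28 × 0.27 × 2.85 = 0.2155 m³/s
Q = Σ qᵢ = 12.05 m³/s

12.0 m³/s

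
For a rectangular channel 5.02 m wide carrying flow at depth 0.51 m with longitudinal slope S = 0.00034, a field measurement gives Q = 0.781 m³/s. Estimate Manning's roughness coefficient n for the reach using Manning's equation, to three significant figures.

A = b·y = 5.02 × 0.51 = 2.560 m²
P = b + 2y = 5.02 + 2×0.51 = 6.040 m
R = A/P = 2.560/6.040 = 0.4239 m
n = (1/Q)·A·R^(2/3)·S^(1/2) = (1/0.781) × 2.560 × 0.5643 × 0.01844 = 0.03411

0.0341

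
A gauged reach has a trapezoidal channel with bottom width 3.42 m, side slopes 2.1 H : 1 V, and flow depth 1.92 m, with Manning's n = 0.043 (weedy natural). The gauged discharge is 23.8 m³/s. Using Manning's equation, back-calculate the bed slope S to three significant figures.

A = (b + z·y)·y = (3.42 + 2.1×1.92)×1.92 = 14.31 m²
P = b + 2y√(1+z²) = 3.42 + 2×1.92×√(1+2.1²) = 12.35 m
R = A/P = 14.31/12.35 = 1.158 m
S = (Q·n / (1·A·R^(2/3)))² = (23.8×0.043 / (1×14.31×1.103))² = 0.004205

0.00421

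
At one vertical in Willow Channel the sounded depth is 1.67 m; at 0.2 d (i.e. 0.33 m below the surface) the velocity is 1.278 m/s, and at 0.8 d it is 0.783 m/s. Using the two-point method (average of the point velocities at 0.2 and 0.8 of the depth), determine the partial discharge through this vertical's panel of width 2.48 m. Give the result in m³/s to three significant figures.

4.27 m³/s

v̄ = (1.278 + 0.783) / 2 = 1.031 m/s
q = v̄ × d × w = 1.031 × 1.67 × 2.48 = 4.268 m³/s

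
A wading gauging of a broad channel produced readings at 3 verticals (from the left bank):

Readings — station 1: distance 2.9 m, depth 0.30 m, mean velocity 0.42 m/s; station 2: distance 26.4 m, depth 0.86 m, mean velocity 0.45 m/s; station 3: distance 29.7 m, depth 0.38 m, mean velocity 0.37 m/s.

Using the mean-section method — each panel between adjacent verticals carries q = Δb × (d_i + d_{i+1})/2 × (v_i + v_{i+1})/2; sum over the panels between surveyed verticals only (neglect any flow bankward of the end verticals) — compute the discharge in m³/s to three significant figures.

6.77 m³/s

Panel 1-2: Δb = 23.5 m, d̄ = (0.30+0.86)/2 = 0.58, v̄ = (0.42+0.45)/2 = 0.435 → q = 23.5×0.58×0.435 = 5.929 m³/s
Panel 2-3: Δb = 3.3 m, d̄ = (0.86+0.38)/2 = 0.62, v̄ = (0.45+0.37)/2 = 0.41 → q = 3.3×0.62×0.41 = 0.8389 m³/s
Q = Σ q = 6.768 m³/s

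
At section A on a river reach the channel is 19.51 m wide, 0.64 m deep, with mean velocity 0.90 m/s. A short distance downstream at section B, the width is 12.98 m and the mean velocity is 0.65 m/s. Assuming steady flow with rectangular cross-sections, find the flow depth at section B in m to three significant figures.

1.33 m

Q = A₁V₁ = (19.51×0.64) × 0.90 = 11.24 m³/s
d₂ = Q/(b₂ V₂) = 11.24/(12.98×0.65) = 1.332 m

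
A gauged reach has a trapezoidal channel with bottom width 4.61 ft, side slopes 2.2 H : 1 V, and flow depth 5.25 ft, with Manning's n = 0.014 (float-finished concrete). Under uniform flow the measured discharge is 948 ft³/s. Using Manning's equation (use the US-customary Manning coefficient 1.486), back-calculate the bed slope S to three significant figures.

A = (b + z·y)·y = (4.61 + 2.2×5.25)×5.25 = 84.84 ft²
P = b + 2y√(1+z²) = 4.61 + 2×5.25×√(1+2.2²) = 29.98 ft
R = A/P = 84.84/29.98 = 2.829 ft
S = (Q·n / (1.486·A·R^(2/3)))² = (948×0.014 / (1.486×84.84×2.000))² = 0.002769

0.00277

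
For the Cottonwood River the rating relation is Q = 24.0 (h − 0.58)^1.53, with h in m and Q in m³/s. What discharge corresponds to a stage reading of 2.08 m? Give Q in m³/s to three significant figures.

Q = 24.0 × (2.08 − 0.58)^1.53 = 24.0 × 1.5^1.53 = 44.63 m³/s

44.6 m³/s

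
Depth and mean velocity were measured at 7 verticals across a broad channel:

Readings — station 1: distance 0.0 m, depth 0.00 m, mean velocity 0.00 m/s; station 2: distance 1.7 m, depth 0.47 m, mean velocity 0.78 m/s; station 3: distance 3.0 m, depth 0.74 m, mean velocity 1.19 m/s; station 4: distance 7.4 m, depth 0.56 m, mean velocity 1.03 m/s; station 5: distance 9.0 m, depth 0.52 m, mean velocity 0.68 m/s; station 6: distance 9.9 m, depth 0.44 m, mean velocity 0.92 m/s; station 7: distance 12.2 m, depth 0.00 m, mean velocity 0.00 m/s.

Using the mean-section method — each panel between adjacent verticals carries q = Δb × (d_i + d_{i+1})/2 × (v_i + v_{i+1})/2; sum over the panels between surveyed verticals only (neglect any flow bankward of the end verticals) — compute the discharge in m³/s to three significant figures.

5.42 m³/s

Panel 1-2: Δb = 1.7 m, d̄ = (0.00+0.47)/2 = 0.235, v̄ = (0.00+0.78)/2 = 0.39 → q = 1.7×0.235×0.39 = 0.1558 m³/s
Panel 2-3: Δb = 1.3 m, d̄ = (0.47+0.74)/2 = 0.605, v̄ = (0.78+1.19)/2 = 0.985 → q = 1.3×0.605×0.985 = 0.7747 m³/s
Panel 3-4: Δb = 4.4 m, d̄ = (0.74+0.56)/2 = 0.65, v̄ = (1.19+1.03)/2 = 1.11 → q = 4.4×0.65×1.11 = 3.175 m³/s
Panel 4-5: Δb = 1.6 m, d̄ = (0.56+0.52)/2 = 0.54, v̄ = (1.03+0.68)/2 = 0.855 → q = 1.6×0.54×0.855 = 0.7387 m³/s
Panel 5-6: Δb = 0.9 m, d̄ = (0.52+0.44)/2 = 0.48, v̄ = (0.68+0.92)/2 = 0.8 → q = 0.9×0.48×0.8 = 0.3456 m³/s
Panel 6-7: Δb = 2.3 m, d̄ = (0.44+0.00)/2 = 0.22, v̄ = (0.92+0.00)/2 = 0.46 → q = 2.3×0.22×0.46 = 0.2328 m³/s
Q = Σ q = 5.422 m³/s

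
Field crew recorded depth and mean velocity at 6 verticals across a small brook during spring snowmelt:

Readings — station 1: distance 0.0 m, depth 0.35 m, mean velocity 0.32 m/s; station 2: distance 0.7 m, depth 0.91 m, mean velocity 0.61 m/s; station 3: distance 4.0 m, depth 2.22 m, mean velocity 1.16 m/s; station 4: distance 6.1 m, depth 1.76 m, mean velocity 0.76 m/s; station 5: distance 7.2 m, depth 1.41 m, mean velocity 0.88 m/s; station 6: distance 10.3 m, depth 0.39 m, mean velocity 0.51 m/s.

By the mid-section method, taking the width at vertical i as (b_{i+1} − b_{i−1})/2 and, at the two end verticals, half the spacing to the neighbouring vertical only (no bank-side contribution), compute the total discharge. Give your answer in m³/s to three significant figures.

w_1 = (0.7 − 0.0)/2 = 0.35 m; q_1 = 0.32 × 0.35 × 0.35 = 0.03920 m³/s
w_2 = (4.0 − 0.0)/2 = 2 m; q_2 = 0.61 × 0.91 × 2 = 1.110 m³/s
w_3 = (6.1 − 0.7)/2 = 2.7 m; q_3 = 1.16 × 2.22 × 2.7 = 6.953 m³/s
w_4 = (7.2 − 4.0)/2 = 1.6 m; q_4 = 0.76 × 1.76 × 1.6 = 2.140 m³/s
w_5 = (10.3 − 6.1)/2 = 2.1 m; q_5 = 0.88 × 1.41 × 2.1 = 2.606 m³/s
w_6 = (10.3 − 7.2)/2 = 1.55 m; q_6 = 0.51 × 0.39 × 1.55 = 0.3083 m³/s
Q = Σ qᵢ = 13.16 m³/s

13.2 m³/s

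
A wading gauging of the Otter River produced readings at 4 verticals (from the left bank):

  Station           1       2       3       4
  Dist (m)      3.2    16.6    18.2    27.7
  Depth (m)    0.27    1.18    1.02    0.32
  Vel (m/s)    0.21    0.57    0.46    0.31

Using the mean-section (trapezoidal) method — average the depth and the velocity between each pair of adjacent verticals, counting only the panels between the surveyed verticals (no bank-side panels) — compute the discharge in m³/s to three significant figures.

Panel 1-2: Δb = 13.4 m, d̄ = (0.27+1.18)/2 = 0.725, v̄ = (0.21+0.57)/2 = 0.39 → q = 13.4×0.725×0.39 = 3.789 m³/s
Panel 2-3: Δb = 1.6 m, d̄ = (1.18+1.02)/2 = 1.1, v̄ = (0.57+0.46)/2 = 0.515 → q = 1.6×1.1×0.515 = 0.9064 m³/s
Panel 3-4: Δb = 9.5 m, d̄ = (1.02+0.32)/2 = 0.67, v̄ = (0.46+0.31)/2 = 0.385 → q = 9.5×0.67×0.385 = 2.451 m³/s
Q = Σ q = 7.146 m³/s

7.15 m³/s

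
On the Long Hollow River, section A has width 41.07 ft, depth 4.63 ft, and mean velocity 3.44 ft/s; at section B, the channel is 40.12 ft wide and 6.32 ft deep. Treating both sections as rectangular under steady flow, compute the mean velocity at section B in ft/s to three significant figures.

2.58 ft/s

Q = A₁V₁ = (41.07×4.63) × 3.44 = 654.1 ft³/s
A₂ = 40.12 × 6.32 = 253.6 ft²
V₂ = Q/A₂ = 654.1/253.6 = 2.580 ft/s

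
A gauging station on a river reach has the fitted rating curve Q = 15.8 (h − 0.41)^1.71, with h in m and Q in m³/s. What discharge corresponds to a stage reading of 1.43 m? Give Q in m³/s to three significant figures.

16.3 m³/s

Q = 15.8 × (1.43 − 0.41)^1.71 = 15.8 × 1.02^1.71 = 16.34 m³/s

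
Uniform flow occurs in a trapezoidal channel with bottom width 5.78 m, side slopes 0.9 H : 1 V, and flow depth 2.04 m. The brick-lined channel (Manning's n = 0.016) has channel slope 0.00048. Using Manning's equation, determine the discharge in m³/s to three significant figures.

A = (b + z·y)·y = (5.78 + 0.9×2.04)×2.04 = 15.54 m²
P = b + 2y√(1+z²) = 5.78 + 2×2.04×√(1+0.9²) = 11.27 m
R = A/P = 15.54/11.27 = 1.379 m
Q = (1/n)·A·R^(2/3)·S^(1/2) = (1/0.016) × 15.54 × 1.379^(2/3) × 0.00048^(1/2) = 26.35 m³/s

26.4 m³/s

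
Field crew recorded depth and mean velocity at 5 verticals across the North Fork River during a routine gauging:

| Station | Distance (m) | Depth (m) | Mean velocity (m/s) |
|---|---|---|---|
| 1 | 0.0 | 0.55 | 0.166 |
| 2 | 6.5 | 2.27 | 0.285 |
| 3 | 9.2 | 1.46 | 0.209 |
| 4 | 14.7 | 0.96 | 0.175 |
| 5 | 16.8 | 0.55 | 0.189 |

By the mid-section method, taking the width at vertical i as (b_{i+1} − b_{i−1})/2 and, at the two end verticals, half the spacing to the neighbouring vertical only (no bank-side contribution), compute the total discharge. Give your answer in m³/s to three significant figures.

w_1 = (6.5 − 0.0)/2 = 3.25 m; q_1 = 0.166 × 0.55 × 3.25 = 0.2967 m³/s
w_2 = (9.2 − 0.0)/2 = 4.6 m; q_2 = 0.285 × 2.27 × 4.6 = 2.976 m³/s
w_3 = (14.7 − 6.5)/2 = 4.1 m; q_3 = 0.209 × 1.46 × 4.1 = 1.251 m³/s
w_4 = (16.8 − 9.2)/2 = 3.8 m; q_4 = 0.175 × 0.96 × 3.8 = 0.6384 m³/s
w_5 = (16.8 − 14.7)/2 = 1.05 m; q_5 = 0.189 × 0.55 × 1.05 = 0.1091 m³/s
Q = Σ qᵢ = 5.271 m³/s

5.27 m³/s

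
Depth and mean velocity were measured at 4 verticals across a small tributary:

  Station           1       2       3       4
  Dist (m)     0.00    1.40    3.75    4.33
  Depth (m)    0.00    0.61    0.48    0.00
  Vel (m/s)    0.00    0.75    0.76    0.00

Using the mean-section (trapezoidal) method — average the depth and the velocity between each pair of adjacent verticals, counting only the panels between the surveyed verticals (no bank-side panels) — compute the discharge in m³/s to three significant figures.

Panel 1-2: Δb = 1.4 m, d̄ = (0.00+0.61)/2 = 0.305, v̄ = (0.00+0.75)/2 = 0.375 → q = 1.4×0.305×0.375 = 0.1601 m³/s
Panel 2-3: Δb = 2.35 m, d̄ = (0.61+0.48)/2 = 0.545, v̄ = (0.75+0.76)/2 = 0.755 → q = 2.35×0.545×0.755 = 0.9670 m³/s
Panel 3-4: Δb = 0.58 m, d̄ = (0.48+0.00)/2 = 0.24, v̄ = (0.76+0.00)/2 = 0.38 → q = 0.58×0.24×0.38 = 0.05290 m³/s
Q = Σ q = 1.180 m³/s

1.18 m³/s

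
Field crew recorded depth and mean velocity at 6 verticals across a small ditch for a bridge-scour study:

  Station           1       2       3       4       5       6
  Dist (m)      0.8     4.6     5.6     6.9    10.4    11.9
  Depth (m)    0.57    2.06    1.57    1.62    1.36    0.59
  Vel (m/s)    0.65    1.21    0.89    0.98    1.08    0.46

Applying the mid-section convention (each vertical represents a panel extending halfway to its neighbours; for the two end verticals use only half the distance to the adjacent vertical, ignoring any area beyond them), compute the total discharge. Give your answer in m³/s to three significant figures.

16.0 m³/s

w_1 = (4.6 − 0.8)/2 = 1.9 m; q_1 = 0.65 × 0.57 × 1.9 = 0.7040 m³/s
w_2 = (5.6 − 0.8)/2 = 2.4 m; q_2 = 1.21 × 2.06 × 2.4 = 5.982 m³/s
w_3 = (6.9 − 4.6)/2 = 1.15 m; q_3 = 0.89 × 1.57 × 1.15 = 1.607 m³/s
w_4 = (10.4 − 5.6)/2 = 2.4 m; q_4 = 0.98 × 1.62 × 2.4 = 3.810 m³/s
w_5 = (11.9 − 6.9)/2 = 2.5 m; q_5 = 1.08 × 1.36 × 2.5 = 3.672 m³/s
w_6 = (11.9 − 10.4)/2 = 0.75 m; q_6 = 0.46 × 0.59 × 0.75 = 0.2036 m³/s
Q = Σ qᵢ = 15.98 m³/s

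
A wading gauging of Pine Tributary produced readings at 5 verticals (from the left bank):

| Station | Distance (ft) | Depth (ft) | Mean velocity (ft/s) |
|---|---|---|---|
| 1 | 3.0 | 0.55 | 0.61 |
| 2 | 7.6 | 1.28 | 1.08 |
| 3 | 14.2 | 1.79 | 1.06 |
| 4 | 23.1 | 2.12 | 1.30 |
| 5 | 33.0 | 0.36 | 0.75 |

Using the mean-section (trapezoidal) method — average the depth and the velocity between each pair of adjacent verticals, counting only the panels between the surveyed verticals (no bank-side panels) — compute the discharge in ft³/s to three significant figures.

Panel 1-2: Δb = 4.6 ft, d̄ = (0.55+1.28)/2 = 0.915, v̄ = (0.61+1.08)/2 = 0.845 → q = 4.6×0.915×0.845 = 3.557 ft³/s
Panel 2-3: Δb = 6.6 ft, d̄ = (1.28+1.79)/2 = 1.535, v̄ = (1.08+1.06)/2 = 1.07 → q = 6.6×1.535×1.07 = 10.84 ft³/s
Panel 3-4: Δb = 8.9 ft, d̄ = (1.79+2.12)/2 = 1.955, v̄ = (1.06+1.30)/2 = 1.18 → q = 8.9×1.955×1.18 = 20.53 ft³/s
Panel 4-5: Δb = 9.9 ft, d̄ = (2.12+0.36)/2 = 1.24, v̄ = (1.30+0.75)/2 = 1.025 → q = 9.9×1.24×1.025 = 12.58 ft³/s
Q = Σ q = 47.51 ft³/s

47.5 ft³/s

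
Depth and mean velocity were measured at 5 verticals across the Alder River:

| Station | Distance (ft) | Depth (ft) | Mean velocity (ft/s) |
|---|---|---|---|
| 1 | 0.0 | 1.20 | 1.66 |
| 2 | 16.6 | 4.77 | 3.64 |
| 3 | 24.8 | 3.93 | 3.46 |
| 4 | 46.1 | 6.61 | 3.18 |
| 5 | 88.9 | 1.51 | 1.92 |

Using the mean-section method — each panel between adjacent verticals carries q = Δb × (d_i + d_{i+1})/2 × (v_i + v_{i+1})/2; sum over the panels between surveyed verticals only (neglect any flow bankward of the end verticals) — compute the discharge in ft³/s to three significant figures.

1070 ft³/s

Panel 1-2: Δb = 16.6 ft, d̄ = (1.20+4.77)/2 = 2.985, v̄ = (1.66+3.64)/2 = 2.65 → q = 16.6×2.985×2.65 = 131.3 ft³/s
Panel 2-3: Δb = 8.2 ft, d̄ = (4.77+3.93)/2 = 4.35, v̄ = (3.64+3.46)/2 = 3.55 → q = 8.2×4.35×3.55 = 126.6 ft³/s
Panel 3-4: Δb = 21.3 ft, d̄ = (3.93+6.61)/2 = 5.27, v̄ = (3.46+3.18)/2 = 3.32 → q = 21.3×5.27×3.32 = 372.7 ft³/s
Panel 4-5: Δb = 42.8 ft, d̄ = (6.61+1.51)/2 = 4.06, v̄ = (3.18+1.92)/2 = 2.55 → q = 42.8×4.06×2.55 = 443.1 ft³/s
Q = Σ q = 1074 ft³/s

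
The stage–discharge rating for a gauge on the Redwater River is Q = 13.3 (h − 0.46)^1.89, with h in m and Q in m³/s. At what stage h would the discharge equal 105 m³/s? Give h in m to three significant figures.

h − h₀ = (Q/C)^(1/b) = (105/13.3)^(1/1.89) = 2.984 m
h = 0.46 + 2.984 = 3.444 m

3.44 m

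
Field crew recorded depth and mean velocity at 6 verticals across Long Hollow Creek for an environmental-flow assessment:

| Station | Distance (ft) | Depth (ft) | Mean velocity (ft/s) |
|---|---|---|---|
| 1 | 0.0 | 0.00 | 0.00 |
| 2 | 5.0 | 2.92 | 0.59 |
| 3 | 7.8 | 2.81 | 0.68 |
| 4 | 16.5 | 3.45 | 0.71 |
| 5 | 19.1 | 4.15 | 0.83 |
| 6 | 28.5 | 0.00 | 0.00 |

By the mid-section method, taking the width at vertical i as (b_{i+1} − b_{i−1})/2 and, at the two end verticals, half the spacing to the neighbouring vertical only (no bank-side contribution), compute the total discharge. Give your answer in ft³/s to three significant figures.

52.2 ft³/s

w_2 = (7.8 − 0.0)/2 = 3.9 ft; q_2 = 0.59 × 2.92 × 3.9 = 6.719 ft³/s
w_3 = (16.5 − 5.0)/2 = 5.75 ft; q_3 = 0.68 × 2.81 × 5.75 = 10.99 ft³/s
w_4 = (19.1 − 7.8)/2 = 5.65 ft; q_4 = 0.71 × 3.45 × 5.65 = 13.84 ft³/s
w_5 = (28.5 − 16.5)/2 = 6 ft; q_5 = 0.83 × 4.15 × 6 = 20.67 ft³/s
Stations 1, 6 contribute zero (depth or velocity is 0).
Q = Σ qᵢ = 52.21 ft³/s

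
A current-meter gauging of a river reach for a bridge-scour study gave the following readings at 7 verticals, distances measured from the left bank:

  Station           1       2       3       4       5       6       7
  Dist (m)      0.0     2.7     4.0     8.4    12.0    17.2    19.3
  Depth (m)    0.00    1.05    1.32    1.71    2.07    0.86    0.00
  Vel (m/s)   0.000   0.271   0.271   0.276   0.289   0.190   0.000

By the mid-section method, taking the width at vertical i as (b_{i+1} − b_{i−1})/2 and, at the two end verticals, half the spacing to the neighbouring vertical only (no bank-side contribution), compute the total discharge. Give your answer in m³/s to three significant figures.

w_2 = (4.0 − 0.0)/2 = 2 m; q_2 = 0.271 × 1.05 × 2 = 0.5691 m³/s
w_3 = (8.4 − 2.7)/2 = 2.85 m; q_3 = 0.271 × 1.32 × 2.85 = 1.020 m³/s
w_4 = (12.0 − 4.0)/2 = 4 m; q_4 = 0.276 × 1.71 × 4 = 1.888 m³/s
w_5 = (17.2 − 8.4)/2 = 4.4 m; q_5 = 0.289 × 2.07 × 4.4 = 2.632 m³/s
w_6 = (19.3 − 12.0)/2 = 3.65 m; q_6 = 0.190 × 0.86 × 3.65 = 0.5964 m³/s
Stations 1, 7 contribute zero (depth or velocity is 0).
Q = Σ qᵢ = 6.705 m³/s

6.71 m³/s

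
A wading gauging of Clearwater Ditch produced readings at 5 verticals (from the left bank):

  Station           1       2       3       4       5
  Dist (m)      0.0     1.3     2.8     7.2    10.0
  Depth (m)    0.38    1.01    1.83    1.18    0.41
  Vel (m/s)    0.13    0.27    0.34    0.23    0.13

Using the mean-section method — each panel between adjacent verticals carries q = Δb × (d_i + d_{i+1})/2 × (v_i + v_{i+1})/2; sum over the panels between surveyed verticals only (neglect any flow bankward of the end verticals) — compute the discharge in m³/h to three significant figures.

11200 m³/h

Panel 1-2: Δb = 1.3 m, d̄ = (0.38+1.01)/2 = 0.695, v̄ = (0.13+0.27)/2 = 0.2 → q = 1.3×0.695×0.2 = 0.1807 m³/s
Panel 2-3: Δb = 1.5 m, d̄ = (1.01+1.83)/2 = 1.42, v̄ = (0.27+0.34)/2 = 0.305 → q = 1.5×1.42×0.305 = 0.6497 m³/s
Panel 3-4: Δb = 4.4 m, d̄ = (1.83+1.18)/2 = 1.505, v̄ = (0.34+0.23)/2 = 0.285 → q = 4.4×1.505×0.285 = 1.887 m³/s
Panel 4-5: Δb = 2.8 m, d̄ = (1.18+0.41)/2 = 0.795, v̄ = (0.23+0.13)/2 = 0.18 → q = 2.8×0.795×0.18 = 0.4007 m³/s
Q = Σ q = 3.118 m³/s
= 3.118 × 3600 = 11230 m³/h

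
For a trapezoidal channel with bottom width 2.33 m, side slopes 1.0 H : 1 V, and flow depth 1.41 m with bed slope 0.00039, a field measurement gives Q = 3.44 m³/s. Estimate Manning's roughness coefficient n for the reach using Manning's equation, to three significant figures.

A = (b + z·y)·y = (2.33 + 1.0×1.41)×1.41 = 5.273 m²
P = b + 2y√(1+z²) = 2.33 + 2×1.41×√(1+1.0²) = 6.318 m
R = A/P = 5.273/6.318 = 0.8347 m
n = (1/Q)·A·R^(2/3)·S^(1/2) = (1/3.44) × 5.273 × 0.8865 × 0.01975 = 0.02684

0.0268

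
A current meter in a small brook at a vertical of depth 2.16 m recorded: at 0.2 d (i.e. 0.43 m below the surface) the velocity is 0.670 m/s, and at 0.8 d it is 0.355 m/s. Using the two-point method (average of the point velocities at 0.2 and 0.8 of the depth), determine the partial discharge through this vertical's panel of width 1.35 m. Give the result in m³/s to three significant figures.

v̄ = (0.670 + 0.355) / 2 = 0.5125 m/s
q = v̄ × d × w = 0.5125 × 2.16 × 1.35 = 1.494 m³/s

1.49 m³/s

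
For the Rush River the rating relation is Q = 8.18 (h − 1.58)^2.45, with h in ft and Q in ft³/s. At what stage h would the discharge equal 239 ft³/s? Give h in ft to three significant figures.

5.54 ft

h − h₀ = (Q/C)^(1/b) = (239/8.18)^(1/2.45) = 3.965 ft
h = 1.58 + 3.965 = 5.545 ft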